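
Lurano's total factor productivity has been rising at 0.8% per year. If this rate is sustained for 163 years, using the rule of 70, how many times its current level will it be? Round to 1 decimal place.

about 3.6 times

Doubling time ≈ 70/0.8 = 87.50 years.
163 years / 87.50 ≈ 1.86 doublings → factor 2^1.86 ≈ 3.6.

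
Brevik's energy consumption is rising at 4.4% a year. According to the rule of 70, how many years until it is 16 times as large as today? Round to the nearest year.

64 years

Doubling time ≈ 70/4.4 = 15.91 years.
Getting to 16× needs 4 doublings: 4 × 15.91 ≈ 64 years.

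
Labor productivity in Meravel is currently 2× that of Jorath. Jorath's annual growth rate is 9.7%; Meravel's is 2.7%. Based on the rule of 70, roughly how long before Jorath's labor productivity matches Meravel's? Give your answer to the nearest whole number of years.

10 years

Jorath gains on Meravel at 9.7% − 2.7% = 7 points a year.
At that relative rate the gap halves every 70/7 ≈ 10.00 years.
A 2× gap closes after 1 halving: 1 × 10.00 ≈ 10 years.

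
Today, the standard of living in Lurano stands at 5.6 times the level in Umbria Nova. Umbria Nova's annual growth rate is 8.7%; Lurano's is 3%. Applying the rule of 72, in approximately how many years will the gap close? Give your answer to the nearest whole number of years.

What matters is the difference: 5.7 pp.
Rule of 72 on the gap: the ratio halves every 72/5.7 ≈ 12.63 years.
A 5.6 times gap takes log₂(5.6) ≈ 2.49 halvings to close: 2.49 × 12.63 ≈ 31 years.

roughly 31 years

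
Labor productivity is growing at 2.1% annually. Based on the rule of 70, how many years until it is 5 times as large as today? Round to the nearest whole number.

Doubling time ≈ 70/2.1 = 33.33 years.
5× is log₂ 5 ≈ 2.32 doublings, so ≈ 2.32 × 33.33 = 77 years.

≈ 77 years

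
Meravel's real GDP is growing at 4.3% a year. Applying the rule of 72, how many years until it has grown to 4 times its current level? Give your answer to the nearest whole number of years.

around 33 years

At 4.3% it doubles every 72/4.3 ≈ 16.74 years.
4× is 2 doublings, so 2 × 16.74 ≈ 33 years.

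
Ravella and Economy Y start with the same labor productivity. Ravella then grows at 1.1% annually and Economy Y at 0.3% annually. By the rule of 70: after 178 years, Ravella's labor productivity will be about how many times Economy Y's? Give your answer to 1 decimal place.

around 4.1 times

Ravella pulls ahead at 0.8 pp per year, so the ratio doubles every 70/0.8 ≈ 87.50 years.
In 178 years that's 2.03 doublings: 2^2.03 ≈ 4.1.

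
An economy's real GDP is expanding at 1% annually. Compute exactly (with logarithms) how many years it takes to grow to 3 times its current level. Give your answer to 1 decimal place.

t = ln(3) / ln(1 + 0.01) = 1.0986 / 0.009950 ≈ 110.41.

110.4 years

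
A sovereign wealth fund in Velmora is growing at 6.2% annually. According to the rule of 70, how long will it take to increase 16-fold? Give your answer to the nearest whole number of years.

about 45 years

At 6.2% it doubles every 70/6.2 ≈ 11.29 years.
Getting to 16× needs 4 doublings: 4 × 11.29 ≈ 45 years.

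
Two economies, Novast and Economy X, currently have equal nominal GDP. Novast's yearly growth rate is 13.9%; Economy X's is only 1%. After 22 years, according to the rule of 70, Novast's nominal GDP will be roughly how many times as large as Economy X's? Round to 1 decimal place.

Novast pulls ahead at 12.9 pp per year, so the ratio doubles every 70/12.9 ≈ 5.43 years.
In 22 years that's 4.05 doublings: 2^4.05 ≈ 16.6.

16.6 times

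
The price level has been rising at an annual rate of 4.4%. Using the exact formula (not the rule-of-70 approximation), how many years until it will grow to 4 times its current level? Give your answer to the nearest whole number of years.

t = ln(4) / ln(1 + 0.044) = 1.3863 / 0.043059 ≈ 32.20.
≈ 32 years.

32 years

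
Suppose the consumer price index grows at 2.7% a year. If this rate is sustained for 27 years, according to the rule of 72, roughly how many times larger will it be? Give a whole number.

2 times

72/2.7 ≈ 26.67 years per doubling.
27 years fits 1 doubling: 2^1 = 2.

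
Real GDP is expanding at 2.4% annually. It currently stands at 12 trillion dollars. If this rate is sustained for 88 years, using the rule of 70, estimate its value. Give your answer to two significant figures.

It doubles every 70/2.4 ≈ 29.17 years, so 88 years is 3.02 doublings.
2^3.02 ≈ 8.11; 12 × 8.11 ≈ 97 trillion dollars.

around 97 trillion dollars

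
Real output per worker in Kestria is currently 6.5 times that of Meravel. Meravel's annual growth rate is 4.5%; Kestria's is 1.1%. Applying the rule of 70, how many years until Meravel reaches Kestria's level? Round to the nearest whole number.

roughly 56 years

What matters is the difference: 3.4 pp.
Rule of 70 on the gap: the ratio halves every 70/3.4 ≈ 20.59 years.
A 6.5 times gap takes log₂(6.5) ≈ 2.70 halvings to close: 2.70 × 20.59 ≈ 56 years.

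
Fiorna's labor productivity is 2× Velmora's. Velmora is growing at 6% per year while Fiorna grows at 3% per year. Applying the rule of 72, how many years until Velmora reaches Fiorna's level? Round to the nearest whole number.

approximately 24 years

Velmora gains on Fiorna at 6% − 3% = 3 points a year.
At that relative rate the gap halves every 72/3 ≈ 24.00 years.
A 2× gap closes after 1 halving: 1 × 24.00 ≈ 24 years.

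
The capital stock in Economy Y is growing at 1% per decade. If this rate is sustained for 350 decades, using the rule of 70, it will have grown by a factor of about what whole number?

about 32 times

Doubling time ≈ 70/1 = 70.00 decades.
350/70.00 ≈ 5 doublings, so about 2^5 = 32×.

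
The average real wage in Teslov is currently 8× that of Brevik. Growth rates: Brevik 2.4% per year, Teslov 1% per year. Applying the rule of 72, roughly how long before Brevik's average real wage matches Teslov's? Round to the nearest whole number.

roughly 154 years

The growth-rate gap is 2.4% − 1% = 1.4 percentage points.
So the ratio between them halves every 72/1.4 ≈ 51.43 years.
An 8× gap closes after 3 halvings: 3 × 51.43 ≈ 154 years.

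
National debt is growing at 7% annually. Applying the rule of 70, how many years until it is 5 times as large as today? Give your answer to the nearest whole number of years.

roughly 23 years

Doubling time ≈ 70/7 = 10.00 years.
5× is log₂ 5 ≈ 2.32 doublings, so ≈ 2.32 × 10.00 = 23 years.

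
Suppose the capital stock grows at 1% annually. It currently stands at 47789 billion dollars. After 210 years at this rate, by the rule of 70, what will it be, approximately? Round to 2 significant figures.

It doubles every 70/1 ≈ 70.00 years, so 210 years is 3.00 doublings.
2^3.00 ≈ 8.00; 47789 × 8.00 ≈ 380000 billion dollars.

≈ 380000 billion dollars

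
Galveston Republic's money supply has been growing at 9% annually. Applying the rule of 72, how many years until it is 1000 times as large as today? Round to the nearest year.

around 80 years

At 9% it doubles every 72/9 ≈ 8.00 years.
1000× is log₂ 1000 ≈ 9.97 doublings, so ≈ 9.97 × 8.00 = 80 years.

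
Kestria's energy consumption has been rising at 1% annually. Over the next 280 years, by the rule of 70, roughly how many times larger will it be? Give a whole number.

70/1 ≈ 70.00 years per doubling.
280 years fits 4 doublings: 2^4 = 16.

16 times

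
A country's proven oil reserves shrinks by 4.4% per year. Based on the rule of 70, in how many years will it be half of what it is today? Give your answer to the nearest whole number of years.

around 16 years

Falling at 4.4%, it halves about every 70/4.4 = 15.91 years.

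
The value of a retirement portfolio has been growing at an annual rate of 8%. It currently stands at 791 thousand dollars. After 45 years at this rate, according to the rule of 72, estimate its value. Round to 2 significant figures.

roughly 25000 thousand dollars

It doubles every 72/8 ≈ 9.00 years, so 45 years is 5.00 doublings.
2^5.00 ≈ 32.00; 791 × 32.00 ≈ 25000 thousand dollars.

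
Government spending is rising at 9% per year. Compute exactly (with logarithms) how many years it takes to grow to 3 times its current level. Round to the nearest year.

13 years

t = ln(3) / ln(1 + 0.09) = 1.0986 / 0.086178 ≈ 12.75.
≈ 13 years.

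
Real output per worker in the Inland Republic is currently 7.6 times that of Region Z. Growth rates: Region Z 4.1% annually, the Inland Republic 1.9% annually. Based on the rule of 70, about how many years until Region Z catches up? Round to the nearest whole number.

Region Z gains on the Inland Republic at 4.1% − 1.9% = 2.2 points a year.
At that relative rate the gap halves every 70/2.2 ≈ 31.82 years.
A 7.6 times gap takes log₂(7.6) ≈ 2.93 halvings to close: 2.93 × 31.82 ≈ 93 years.

93 years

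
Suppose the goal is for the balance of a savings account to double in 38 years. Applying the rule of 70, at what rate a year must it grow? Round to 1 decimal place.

70 / 38 ≈ 1.84, so about 1.8% a year.

about 1.8%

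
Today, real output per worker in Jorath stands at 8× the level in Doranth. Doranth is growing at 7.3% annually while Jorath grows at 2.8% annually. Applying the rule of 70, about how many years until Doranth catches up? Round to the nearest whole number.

47 years

The growth-rate gap is 7.3% − 2.8% = 4.5 percentage points.
So the ratio between them halves every 70/4.5 ≈ 15.56 years.
An 8× gap closes after 3 halvings: 3 × 15.56 ≈ 47 years.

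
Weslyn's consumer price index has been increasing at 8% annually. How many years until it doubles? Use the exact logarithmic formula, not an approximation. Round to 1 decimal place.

9.0 years

t = ln(2) / ln(1 + 0.08) = 0.6931 / 0.076961 ≈ 9.01.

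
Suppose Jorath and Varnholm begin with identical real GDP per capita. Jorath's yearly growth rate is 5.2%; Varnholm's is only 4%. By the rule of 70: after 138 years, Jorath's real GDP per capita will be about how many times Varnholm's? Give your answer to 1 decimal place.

≈ 5.2 times

Only the 1.2-point difference matters.
70/1.2 ≈ 58.33 years per doubling of the ratio; 138 years gives 2.37 doublings, so ≈ 5.2×.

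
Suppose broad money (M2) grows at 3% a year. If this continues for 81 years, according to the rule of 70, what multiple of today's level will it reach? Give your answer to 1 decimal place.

11.1 times

Doubling time ≈ 70/3 = 23.33 years.
81 years / 23.33 ≈ 3.47 doublings → factor 2^3.47 ≈ 11.1.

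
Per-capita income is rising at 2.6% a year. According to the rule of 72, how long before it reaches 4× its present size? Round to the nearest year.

Doubling time ≈ 72/2.6 = 27.69 years.
4× is 2 doublings, so 2 × 27.69 ≈ 55 years.

roughly 55 years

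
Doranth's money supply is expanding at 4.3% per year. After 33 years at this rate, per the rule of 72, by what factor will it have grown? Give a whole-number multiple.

roughly 4 times

Doubling time ≈ 72/4.3 = 16.74 years.
33/16.74 ≈ 2 doublings, so about 2^2 = 4×.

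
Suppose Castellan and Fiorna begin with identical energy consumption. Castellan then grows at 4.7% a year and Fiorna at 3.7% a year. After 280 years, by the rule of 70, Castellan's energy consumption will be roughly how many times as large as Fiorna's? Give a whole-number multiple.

Only the 1-point difference matters.
70/1 ≈ 70.00 years per doubling of the ratio; 280 years gives 4.00 doublings, so ≈ 16×.

roughly 16 times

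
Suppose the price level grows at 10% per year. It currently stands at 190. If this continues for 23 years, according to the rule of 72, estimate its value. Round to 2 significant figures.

≈ 1700

Doubling time ≈ 72/10 = 7.20 years.
23 years is 23/7.20 ≈ 3.19 doublings, a factor of 2^3.19 ≈ 9.13.
190 × 9.13 ≈ 1700.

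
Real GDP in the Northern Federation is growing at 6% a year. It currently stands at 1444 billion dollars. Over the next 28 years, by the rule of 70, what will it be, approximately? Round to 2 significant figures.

roughly 7600 billion dollars

Doubling time ≈ 70/6 = 11.67 years.
28 years is 28/11.67 ≈ 2.40 doublings, a factor of 2^2.40 ≈ 5.28.
1444 × 5.28 ≈ 7600 billion dollars.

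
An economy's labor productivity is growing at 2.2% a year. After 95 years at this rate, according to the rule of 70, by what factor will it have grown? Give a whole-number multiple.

roughly 8 times

At 2.2% one doubling takes ≈ 31.82 years; 95 years is 3 of them, so ×8.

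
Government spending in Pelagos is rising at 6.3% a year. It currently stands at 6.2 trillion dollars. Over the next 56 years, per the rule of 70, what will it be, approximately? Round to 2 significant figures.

It doubles every 70/6.3 ≈ 11.11 years, so 56 years is 5.04 doublings.
2^5.04 ≈ 32.90; 6.2 × 32.90 ≈ 200 trillion dollars.

roughly 200 trillion dollars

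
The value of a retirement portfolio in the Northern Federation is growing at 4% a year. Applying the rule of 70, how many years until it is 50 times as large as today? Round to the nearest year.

about 99 years

At 4% it doubles every 70/4 ≈ 17.50 years.
50× is log₂ 50 ≈ 5.64 doublings, so ≈ 5.64 × 17.50 = 99 years.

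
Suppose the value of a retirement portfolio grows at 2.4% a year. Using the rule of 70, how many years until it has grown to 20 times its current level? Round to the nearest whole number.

One doubling takes 70/2.4 = 29.17 years.
20× is log₂ 20 ≈ 4.32 doublings, so ≈ 4.32 × 29.17 = 126 years.

126 years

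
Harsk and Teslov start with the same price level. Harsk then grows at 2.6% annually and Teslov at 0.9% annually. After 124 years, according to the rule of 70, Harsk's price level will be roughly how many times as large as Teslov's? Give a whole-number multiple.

approximately 8 times

Rate gap = 2.6% − 0.9% = 1.7 points.
The ratio doubles every 70/1.7 ≈ 41.18 years.
124/41.18 ≈ 3.01 doublings → ratio ≈ 2^3.01 ≈ 8.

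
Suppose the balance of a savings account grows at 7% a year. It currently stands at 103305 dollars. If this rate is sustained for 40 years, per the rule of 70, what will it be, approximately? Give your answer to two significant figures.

Doubling time ≈ 70/7 = 10.00 years.
40 years is 40/10.00 ≈ 4.00 doublings, a factor of 2^4.00 ≈ 16.00.
103305 × 16.00 ≈ 1700000 dollars.

1700000 dollars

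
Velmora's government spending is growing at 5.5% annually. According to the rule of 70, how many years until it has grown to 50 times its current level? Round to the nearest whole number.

Doubling time ≈ 70/5.5 = 12.73 years.
Reaching 50× takes log₂(50) ≈ 5.64 doublings.
5.64 × 12.73 ≈ 72 years.

72 years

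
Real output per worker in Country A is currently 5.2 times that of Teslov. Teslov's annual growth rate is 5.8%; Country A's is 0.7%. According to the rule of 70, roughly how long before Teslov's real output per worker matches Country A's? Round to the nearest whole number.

What matters is the difference: 5.1 pp.
Rule of 70 on the gap: the ratio halves every 70/5.1 ≈ 13.73 years.
A 5.2 times gap takes log₂(5.2) ≈ 2.38 halvings to close: 2.38 × 13.73 ≈ 33 years.

about 33 years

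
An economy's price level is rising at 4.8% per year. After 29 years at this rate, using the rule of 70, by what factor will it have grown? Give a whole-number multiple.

At 4.8% one doubling takes ≈ 14.58 years; 29 years is 2 of them, so ×4.

about 4 times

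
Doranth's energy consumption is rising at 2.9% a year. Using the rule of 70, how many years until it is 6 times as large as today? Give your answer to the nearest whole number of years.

≈ 62 years

At 2.9% it doubles every 70/2.9 ≈ 24.14 years.
Reaching 6× takes log₂(6) ≈ 2.58 doublings.
2.58 × 24.14 ≈ 62 years.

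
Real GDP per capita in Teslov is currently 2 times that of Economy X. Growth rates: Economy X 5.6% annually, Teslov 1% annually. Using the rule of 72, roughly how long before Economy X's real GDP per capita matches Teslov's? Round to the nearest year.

Economy X gains on Teslov at 5.6% − 1% = 4.6 points a year.
At that relative rate the gap halves every 72/4.6 ≈ 15.65 years.
A 2 times gap closes after 1 halving: 1 × 15.65 ≈ 16 years.

16 years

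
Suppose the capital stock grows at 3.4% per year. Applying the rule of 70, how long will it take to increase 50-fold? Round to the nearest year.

One doubling takes 70/3.4 = 20.59 years.
50× is log₂ 50 ≈ 5.64 doublings, so ≈ 5.64 × 20.59 = 116 years.

about 116 years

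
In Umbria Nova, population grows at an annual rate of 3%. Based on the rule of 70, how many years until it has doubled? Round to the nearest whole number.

about 23 years

At 3%, doubling takes about 70/3 = 23.33 years.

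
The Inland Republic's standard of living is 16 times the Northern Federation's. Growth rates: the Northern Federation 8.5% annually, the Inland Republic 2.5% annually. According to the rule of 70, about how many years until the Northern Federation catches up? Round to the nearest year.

47 years

the Northern Federation gains on the Inland Republic at 8.5% − 2.5% = 6 points a year.
At that relative rate the gap halves every 70/6 ≈ 11.67 years.
A 16 times gap closes after 4 halvings: 4 × 11.67 ≈ 47 years.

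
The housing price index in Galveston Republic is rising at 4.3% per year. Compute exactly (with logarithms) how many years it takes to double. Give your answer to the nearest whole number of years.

t = ln(2) / ln(1 + 0.043) = 0.6931 / 0.042101 ≈ 16.46.
≈ 16 years.

16 years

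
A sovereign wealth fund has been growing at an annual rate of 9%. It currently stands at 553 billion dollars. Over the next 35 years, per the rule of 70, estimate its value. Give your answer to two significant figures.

Doubling time ≈ 70/9 = 7.78 years.
35 years is 35/7.78 ≈ 4.50 doublings, a factor of 2^4.50 ≈ 22.63.
553 × 22.63 ≈ 13000 billion dollars.

≈ 13000 billion dollars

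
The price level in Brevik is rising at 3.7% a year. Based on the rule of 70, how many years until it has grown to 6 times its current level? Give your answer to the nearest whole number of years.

about 49 years

One doubling takes 70/3.7 = 18.92 years.
6× is log₂ 6 ≈ 2.58 doublings, so ≈ 2.58 × 18.92 = 49 years.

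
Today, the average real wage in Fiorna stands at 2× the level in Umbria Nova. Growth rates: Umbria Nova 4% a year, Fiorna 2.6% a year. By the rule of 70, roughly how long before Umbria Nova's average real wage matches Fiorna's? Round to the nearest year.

roughly 50 years

The growth-rate gap is 4% − 2.6% = 1.4 percentage points.
So the ratio between them halves every 70/1.4 ≈ 50.00 years.
A 2× gap closes after 1 halving: 1 × 50.00 ≈ 50 years.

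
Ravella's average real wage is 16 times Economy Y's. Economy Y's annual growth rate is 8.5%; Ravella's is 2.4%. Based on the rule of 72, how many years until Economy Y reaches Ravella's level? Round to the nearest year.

roughly 47 years

The growth-rate gap is 8.5% − 2.4% = 6.1 percentage points.
So the ratio between them halves every 72/6.1 ≈ 11.80 years.
A 16 times gap closes after 4 halvings: 4 × 11.80 ≈ 47 years.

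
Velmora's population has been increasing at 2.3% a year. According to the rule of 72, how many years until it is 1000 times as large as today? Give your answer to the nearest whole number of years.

312 years

One doubling takes 72/2.3 = 31.30 years.
Reaching 1000× takes log₂(1000) ≈ 9.97 doublings.
9.97 × 31.30 ≈ 312 years.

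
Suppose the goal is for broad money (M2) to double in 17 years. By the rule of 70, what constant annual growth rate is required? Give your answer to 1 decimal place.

70 / 17 ≈ 4.12, so about 4.1% annually.

approximately 4.1%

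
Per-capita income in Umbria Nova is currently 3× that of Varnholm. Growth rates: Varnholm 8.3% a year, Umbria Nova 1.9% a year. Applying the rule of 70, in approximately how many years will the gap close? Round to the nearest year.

Varnholm gains on Umbria Nova at 8.3% − 1.9% = 6.4 points a year.
At that relative rate the gap halves every 70/6.4 ≈ 10.94 years.
A 3× gap takes log₂(3) ≈ 1.58 halvings to close: 1.58 × 10.94 ≈ 17 years.

around 17 years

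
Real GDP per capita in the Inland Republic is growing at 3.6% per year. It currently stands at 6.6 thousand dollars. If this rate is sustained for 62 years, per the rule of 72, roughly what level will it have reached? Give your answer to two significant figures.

approximately 57 thousand dollars

Doubling time ≈ 72/3.6 = 20.00 years.
62 years is 62/20.00 ≈ 3.10 doublings, a factor of 2^3.10 ≈ 8.57.
6.6 × 8.57 ≈ 57 thousand dollars.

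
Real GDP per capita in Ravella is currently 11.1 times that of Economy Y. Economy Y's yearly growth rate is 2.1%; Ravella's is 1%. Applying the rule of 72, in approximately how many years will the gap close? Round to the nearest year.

about 227 years

What matters is the difference: 1.1 pp.
Rule of 72 on the gap: the ratio halves every 72/1.1 ≈ 65.45 years.
An 11.1 times gap takes log₂(11.1) ≈ 3.47 halvings to close: 3.47 × 65.45 ≈ 227 years.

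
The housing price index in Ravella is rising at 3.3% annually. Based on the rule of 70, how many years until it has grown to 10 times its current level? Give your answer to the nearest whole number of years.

At 3.3% it doubles every 70/3.3 ≈ 21.21 years.
Reaching 10× takes log₂(10) ≈ 3.32 doublings.
3.32 × 21.21 ≈ 70 years.

≈ 70 years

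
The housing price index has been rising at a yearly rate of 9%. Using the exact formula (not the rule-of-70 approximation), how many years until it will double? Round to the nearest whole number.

8 years

t = ln(2) / ln(1 + 0.09) = 0.6931 / 0.086178 ≈ 8.04.
≈ 8 years.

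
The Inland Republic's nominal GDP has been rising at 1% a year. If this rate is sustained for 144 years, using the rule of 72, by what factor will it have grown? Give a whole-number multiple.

72/1 ≈ 72.00 years per doubling.
144 years fits 2 doublings: 2^2 = 4.

around 4 times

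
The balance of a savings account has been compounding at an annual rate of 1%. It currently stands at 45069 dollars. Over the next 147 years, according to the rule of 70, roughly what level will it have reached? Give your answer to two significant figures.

≈ 190000 dollars

It doubles every 70/1 ≈ 70.00 years, so 147 years is 2.10 doublings.
2^2.10 ≈ 4.29; 45069 × 4.29 ≈ 190000 dollars.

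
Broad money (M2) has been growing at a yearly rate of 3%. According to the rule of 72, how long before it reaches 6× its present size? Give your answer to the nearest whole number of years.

approximately 62 years

Doubling time ≈ 72/3 = 24.00 years.
6× is log₂ 6 ≈ 2.58 doublings, so ≈ 2.58 × 24.00 = 62 years.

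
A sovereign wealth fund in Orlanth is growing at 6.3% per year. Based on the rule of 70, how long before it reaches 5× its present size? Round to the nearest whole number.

26 years

One doubling takes 70/6.3 = 11.11 years.
Reaching 5× takes log₂(5) ≈ 2.32 doublings.
2.32 × 11.11 ≈ 26 years.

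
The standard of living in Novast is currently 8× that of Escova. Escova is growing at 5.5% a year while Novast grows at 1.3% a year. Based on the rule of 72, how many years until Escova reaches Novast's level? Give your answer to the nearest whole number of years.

Escova gains on Novast at 5.5% − 1.3% = 4.2 points a year.
At that relative rate the gap halves every 72/4.2 ≈ 17.14 years.
An 8× gap closes after 3 halvings: 3 × 17.14 ≈ 51 years.

51 years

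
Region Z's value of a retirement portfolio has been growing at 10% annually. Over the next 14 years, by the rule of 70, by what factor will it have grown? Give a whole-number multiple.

roughly 4 times

At 10% one doubling takes ≈ 7.00 years; 14 years is 2 of them, so ×4.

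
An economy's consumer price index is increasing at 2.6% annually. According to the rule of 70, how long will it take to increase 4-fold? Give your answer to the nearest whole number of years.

At 2.6% it doubles every 70/2.6 ≈ 26.92 years.
Getting to 4× needs 2 doublings: 2 × 26.92 ≈ 54 years.

approximately 54 years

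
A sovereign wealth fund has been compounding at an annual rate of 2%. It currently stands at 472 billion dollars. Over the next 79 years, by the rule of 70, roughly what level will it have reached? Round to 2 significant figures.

It doubles every 70/2 ≈ 35.00 years, so 79 years is 2.26 doublings.
2^2.26 ≈ 4.79; 472 × 4.79 ≈ 2300 billion dollars.

approximately 2300 billion dollars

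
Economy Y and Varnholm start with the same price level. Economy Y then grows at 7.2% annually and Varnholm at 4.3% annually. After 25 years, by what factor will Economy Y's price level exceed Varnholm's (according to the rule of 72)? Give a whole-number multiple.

Economy Y pulls ahead at 2.9 pp per year, so the ratio doubles every 72/2.9 ≈ 24.83 years.
In 25 years that's 1.01 doublings: 2^1.01 ≈ 2.

around 2 times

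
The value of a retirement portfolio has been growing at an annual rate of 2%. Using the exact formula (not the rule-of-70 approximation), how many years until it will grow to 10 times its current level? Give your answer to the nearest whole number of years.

t = ln(10) / ln(1 + 0.02) = 2.3026 / 0.019803 ≈ 116.28.
≈ 116 years.

116 years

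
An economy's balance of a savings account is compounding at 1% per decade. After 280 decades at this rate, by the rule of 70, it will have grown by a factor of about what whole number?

about 16 times

At 1% one doubling takes ≈ 70.00 decades; 280 decades is 4 of them, so ×16.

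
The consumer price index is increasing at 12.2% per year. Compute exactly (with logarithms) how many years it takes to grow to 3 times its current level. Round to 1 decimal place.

t = ln(3) / ln(1 + 0.122) = 1.0986 / 0.115113 ≈ 9.54.

9.5 years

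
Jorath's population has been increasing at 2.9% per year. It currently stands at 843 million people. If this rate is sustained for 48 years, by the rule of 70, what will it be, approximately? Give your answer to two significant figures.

It doubles every 70/2.9 ≈ 24.14 years, so 48 years is 1.99 doublings.
2^1.99 ≈ 3.97; 843 × 3.97 ≈ 3300 million people.

3300 million people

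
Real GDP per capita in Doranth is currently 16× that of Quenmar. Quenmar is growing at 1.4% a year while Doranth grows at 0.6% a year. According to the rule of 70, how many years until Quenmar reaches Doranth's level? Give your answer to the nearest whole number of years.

Quenmar gains on Doranth at 1.4% − 0.6% = 0.8 points a year.
At that relative rate the gap halves every 70/0.8 ≈ 87.50 years.
A 16× gap closes after 4 halvings: 4 × 87.50 ≈ 350 years.

about 350 years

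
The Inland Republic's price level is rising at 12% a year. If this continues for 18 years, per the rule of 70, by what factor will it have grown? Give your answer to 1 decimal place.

Doubling time ≈ 70/12 = 5.83 years.
18 years / 5.83 ≈ 3.09 doublings → factor 2^3.09 ≈ 8.5.

around 8.5 times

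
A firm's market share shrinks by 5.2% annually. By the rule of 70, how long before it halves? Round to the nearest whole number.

The rule works in reverse for decay: 70/5.2 ≈ 13.46 years to halve.

≈ 13 years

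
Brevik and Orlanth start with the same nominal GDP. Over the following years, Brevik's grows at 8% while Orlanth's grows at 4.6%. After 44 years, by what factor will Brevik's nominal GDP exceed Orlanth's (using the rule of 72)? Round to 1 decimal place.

Brevik pulls ahead at 3.4 pp per year, so the ratio doubles every 72/3.4 ≈ 21.18 years.
In 44 years that's 2.08 doublings: 2^2.08 ≈ 4.2.

approximately 4.2 times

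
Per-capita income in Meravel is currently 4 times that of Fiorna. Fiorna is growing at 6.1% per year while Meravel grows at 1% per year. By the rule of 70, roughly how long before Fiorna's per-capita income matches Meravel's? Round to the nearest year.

≈ 27 years

What matters is the difference: 5.1 pp.
Rule of 70 on the gap: the ratio halves every 70/5.1 ≈ 13.73 years.
A 4 times gap closes after 2 halvings: 2 × 13.73 ≈ 27 years.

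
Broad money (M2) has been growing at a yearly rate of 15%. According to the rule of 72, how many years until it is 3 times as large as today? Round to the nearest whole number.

approximately 8 years

At 15% it doubles every 72/15 ≈ 4.80 years.
Reaching 3× takes log₂(3) ≈ 1.58 doublings.
1.58 × 4.80 ≈ 8 years.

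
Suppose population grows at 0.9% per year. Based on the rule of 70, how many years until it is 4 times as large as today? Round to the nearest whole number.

about 156 years

Doubling time ≈ 70/0.9 = 77.78 years.
4× is 2 doublings, so 2 × 77.78 ≈ 156 years.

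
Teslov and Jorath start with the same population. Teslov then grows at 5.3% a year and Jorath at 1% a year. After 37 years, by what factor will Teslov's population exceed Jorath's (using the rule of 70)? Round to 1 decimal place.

Rate gap = 5.3% − 1% = 4.3 points.
The ratio doubles every 70/4.3 ≈ 16.28 years.
37/16.28 ≈ 2.27 doublings → ratio ≈ 2^2.27 ≈ 4.8.

≈ 4.8 times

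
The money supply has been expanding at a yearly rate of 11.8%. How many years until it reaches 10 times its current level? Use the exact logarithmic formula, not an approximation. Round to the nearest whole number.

21 years

t = ln(10) / ln(1 + 0.118) = 2.3026 / 0.111541 ≈ 20.64.
≈ 21 years.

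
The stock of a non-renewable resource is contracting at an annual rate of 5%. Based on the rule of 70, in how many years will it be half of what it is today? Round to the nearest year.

14 years

Halving time ≈ 70 / 5 = 14.00 → 14 years.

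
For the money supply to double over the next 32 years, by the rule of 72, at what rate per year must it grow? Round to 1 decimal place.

72 / 32 ≈ 2.25, so about 2.3% per year.

2.3% per year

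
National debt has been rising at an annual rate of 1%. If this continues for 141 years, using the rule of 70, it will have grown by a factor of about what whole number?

4 times

Doubling time ≈ 70/1 = 70.00 years.
141/70.00 ≈ 2 doublings, so about 2^2 = 4×.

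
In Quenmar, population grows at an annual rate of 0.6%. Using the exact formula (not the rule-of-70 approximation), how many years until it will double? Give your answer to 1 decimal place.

t = ln(2) / ln(1 + 0.006) = 0.6931 / 0.005982 ≈ 115.86.

115.9 years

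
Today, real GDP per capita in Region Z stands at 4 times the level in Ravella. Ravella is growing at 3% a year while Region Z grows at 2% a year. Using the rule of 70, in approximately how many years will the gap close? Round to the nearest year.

The growth-rate gap is 3% − 2% = 1 percentage point.
So the ratio between them halves every 70/1 ≈ 70.00 years.
A 4 times gap closes after 2 halvings: 2 × 70.00 ≈ 140 years.

≈ 140 years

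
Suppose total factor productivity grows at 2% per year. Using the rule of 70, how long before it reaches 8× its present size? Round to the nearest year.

approximately 105 years

One doubling takes 70/2 = 35.00 years.
8 = 2^3, so 3 doublings → 105 years.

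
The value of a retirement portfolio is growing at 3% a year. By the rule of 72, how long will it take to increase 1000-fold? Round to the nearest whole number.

approximately 239 years

At 3% it doubles every 72/3 ≈ 24.00 years.
1000× is log₂ 1000 ≈ 9.97 doublings, so ≈ 9.97 × 24.00 = 239 years.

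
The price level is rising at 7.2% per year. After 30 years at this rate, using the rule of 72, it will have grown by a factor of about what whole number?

approximately 8 times

Doubling time ≈ 72/7.2 = 10.00 years.
30/10.00 ≈ 3 doublings, so about 2^3 = 8×.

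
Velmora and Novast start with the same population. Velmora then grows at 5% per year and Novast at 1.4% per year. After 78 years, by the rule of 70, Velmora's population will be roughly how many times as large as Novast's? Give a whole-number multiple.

approximately 16 times

Rate gap = 5% − 1.4% = 3.6 points.
The ratio doubles every 70/3.6 ≈ 19.44 years.
78/19.44 ≈ 4.01 doublings → ratio ≈ 2^4.01 ≈ 16.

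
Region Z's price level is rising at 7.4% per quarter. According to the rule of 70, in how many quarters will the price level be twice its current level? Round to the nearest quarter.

≈ 9 quarters

Doubling time ≈ 70 / 7.4 = 9.46 quarters.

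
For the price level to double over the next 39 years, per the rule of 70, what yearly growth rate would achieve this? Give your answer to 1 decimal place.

1.8%

70 / 39 ≈ 1.79, so about 1.8% per year.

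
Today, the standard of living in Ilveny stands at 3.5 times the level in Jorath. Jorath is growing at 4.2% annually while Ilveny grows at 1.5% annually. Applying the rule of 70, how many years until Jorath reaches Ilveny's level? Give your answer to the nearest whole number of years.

approximately 47 years

What matters is the difference: 2.7 pp.
Rule of 70 on the gap: the ratio halves every 70/2.7 ≈ 25.93 years.
A 3.5 times gap takes log₂(3.5) ≈ 1.81 halvings to close: 1.81 × 25.93 ≈ 47 years.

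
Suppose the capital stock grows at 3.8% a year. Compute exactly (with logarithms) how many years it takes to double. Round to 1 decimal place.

18.6 years

t = ln(2) / ln(1 + 0.038) = 0.6931 / 0.037296 ≈ 18.58.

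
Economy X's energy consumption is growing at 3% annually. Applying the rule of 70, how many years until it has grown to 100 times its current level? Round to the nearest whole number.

about 155 years

Doubling time ≈ 70/3 = 23.33 years.
100× is log₂ 100 ≈ 6.64 doublings, so ≈ 6.64 × 23.33 = 155 years.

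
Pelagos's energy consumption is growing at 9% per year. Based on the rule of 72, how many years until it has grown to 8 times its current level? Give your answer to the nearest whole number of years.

≈ 24 years

One doubling takes 72/9 = 8.00 years.
8× is 3 doublings, so 3 × 8.00 ≈ 24 years.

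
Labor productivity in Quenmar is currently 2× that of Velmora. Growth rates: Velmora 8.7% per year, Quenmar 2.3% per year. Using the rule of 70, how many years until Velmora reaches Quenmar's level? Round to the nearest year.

roughly 11 years

The growth-rate gap is 8.7% − 2.3% = 6.4 percentage points.
So the ratio between them halves every 70/6.4 ≈ 10.94 years.
A 2× gap closes after 1 halving: 1 × 10.94 ≈ 11 years.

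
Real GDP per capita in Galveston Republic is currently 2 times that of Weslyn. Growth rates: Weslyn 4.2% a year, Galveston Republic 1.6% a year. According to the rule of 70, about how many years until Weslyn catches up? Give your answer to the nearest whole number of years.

about 27 years

Weslyn gains on Galveston Republic at 4.2% − 1.6% = 2.6 points a year.
At that relative rate the gap halves every 70/2.6 ≈ 26.92 years.
A 2 times gap closes after 1 halving: 1 × 26.92 ≈ 27 years.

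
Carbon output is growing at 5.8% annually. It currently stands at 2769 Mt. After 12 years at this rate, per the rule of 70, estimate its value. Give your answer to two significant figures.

Doubling time ≈ 70/5.8 = 12.07 years.
12 years is 12/12.07 ≈ 0.99 doublings, a factor of 2^0.99 ≈ 1.99.
2769 × 1.99 ≈ 5500 Mt.

5500 Mt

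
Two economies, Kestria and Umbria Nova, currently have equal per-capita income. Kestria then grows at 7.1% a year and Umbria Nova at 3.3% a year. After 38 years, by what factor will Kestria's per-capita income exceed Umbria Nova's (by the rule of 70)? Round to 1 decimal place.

about 4.2 times

Kestria pulls ahead at 3.8 pp per year, so the ratio doubles every 70/3.8 ≈ 18.42 years.
In 38 years that's 2.06 doublings: 2^2.06 ≈ 4.2.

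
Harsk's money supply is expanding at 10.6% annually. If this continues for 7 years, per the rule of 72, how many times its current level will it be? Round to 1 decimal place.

Doubling time ≈ 72/10.6 = 6.79 years.
7 years / 6.79 ≈ 1.03 doublings → factor 2^1.03 ≈ 2.0.

approximately 2.0 times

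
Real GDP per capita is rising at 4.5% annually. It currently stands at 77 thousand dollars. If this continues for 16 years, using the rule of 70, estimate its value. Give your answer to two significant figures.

roughly 160 thousand dollars

It doubles every 70/4.5 ≈ 15.56 years, so 16 years is 1.03 doublings.
2^1.03 ≈ 2.04; 77 × 2.04 ≈ 160 thousand dollars.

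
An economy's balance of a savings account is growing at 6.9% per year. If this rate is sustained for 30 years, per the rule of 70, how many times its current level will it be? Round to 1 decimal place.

Doubling time ≈ 70/6.9 = 10.14 years.
30 years / 10.14 ≈ 2.96 doublings → factor 2^2.96 ≈ 7.8.

roughly 7.8 times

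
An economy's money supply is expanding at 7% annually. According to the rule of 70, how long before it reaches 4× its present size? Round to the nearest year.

One doubling takes 70/7 = 10.00 years.
Getting to 4× needs 2 doublings: 2 × 10.00 ≈ 20 years.

around 20 years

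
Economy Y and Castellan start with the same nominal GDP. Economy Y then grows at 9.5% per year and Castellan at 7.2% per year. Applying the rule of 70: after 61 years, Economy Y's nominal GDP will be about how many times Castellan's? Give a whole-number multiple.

4 times

Rate gap = 9.5% − 7.2% = 2.3 points.
The ratio doubles every 70/2.3 ≈ 30.43 years.
61/30.43 ≈ 2.00 doublings → ratio ≈ 2^2.00 ≈ 4.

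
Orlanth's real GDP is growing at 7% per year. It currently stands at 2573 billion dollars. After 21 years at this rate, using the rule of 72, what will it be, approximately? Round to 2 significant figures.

It doubles every 72/7 ≈ 10.29 years, so 21 years is 2.04 doublings.
2^2.04 ≈ 4.11; 2573 × 4.11 ≈ 11000 billion dollars.

approximately 11000 billion dollars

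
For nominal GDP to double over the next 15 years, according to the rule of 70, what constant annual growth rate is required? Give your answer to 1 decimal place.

around 4.7% a year

70 / 15 ≈ 4.67, so about 4.7% a year.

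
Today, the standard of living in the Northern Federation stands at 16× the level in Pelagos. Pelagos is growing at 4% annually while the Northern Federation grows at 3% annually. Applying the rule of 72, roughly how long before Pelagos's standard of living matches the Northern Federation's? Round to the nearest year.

The growth-rate gap is 4% − 3% = 1 percentage point.
So the ratio between them halves every 72/1 ≈ 72.00 years.
A 16× gap closes after 4 halvings: 4 × 72.00 ≈ 288 years.

about 288 years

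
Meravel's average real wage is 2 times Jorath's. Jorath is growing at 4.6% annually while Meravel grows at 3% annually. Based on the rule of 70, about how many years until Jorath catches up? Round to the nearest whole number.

Jorath gains on Meravel at 4.6% − 3% = 1.6 points a year.
At that relative rate the gap halves every 70/1.6 ≈ 43.75 years.
A 2 times gap closes after 1 halving: 1 × 43.75 ≈ 44 years.

44 years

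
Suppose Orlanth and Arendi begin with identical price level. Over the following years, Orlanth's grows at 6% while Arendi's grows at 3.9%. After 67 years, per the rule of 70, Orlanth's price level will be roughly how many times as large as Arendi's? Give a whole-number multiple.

Rate gap = 6% − 3.9% = 2.1 points.
The ratio doubles every 70/2.1 ≈ 33.33 years.
67/33.33 ≈ 2.01 doublings → ratio ≈ 2^2.01 ≈ 4.

around 4 times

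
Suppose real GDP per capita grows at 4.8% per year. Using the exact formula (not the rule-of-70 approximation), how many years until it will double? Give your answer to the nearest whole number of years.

t = ln(2) / ln(1 + 0.048) = 0.6931 / 0.046884 ≈ 14.78.
≈ 15 years.

15 years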